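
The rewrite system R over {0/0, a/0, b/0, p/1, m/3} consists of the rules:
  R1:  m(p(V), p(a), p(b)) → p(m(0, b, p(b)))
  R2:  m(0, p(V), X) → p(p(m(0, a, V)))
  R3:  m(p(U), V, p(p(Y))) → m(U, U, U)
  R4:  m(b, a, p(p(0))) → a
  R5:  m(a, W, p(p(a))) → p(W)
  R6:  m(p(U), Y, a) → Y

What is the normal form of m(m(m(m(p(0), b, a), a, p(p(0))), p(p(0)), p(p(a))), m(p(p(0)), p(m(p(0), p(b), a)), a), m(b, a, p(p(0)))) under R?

p(p(b))

1. m(m(m(m(p(0), b, a), a, p(p(0))), p(p(0)), p(p(a))), m(p(p(0)), p(m(p(0), p(b), a)), a), m(b, a, p(p(0))))  →  m(m(m(b, a, p(p(0))), p(p(0)), p(p(a))), m(p(p(0)), p(m(p(0), p(b), a)), a), m(b, a, p(p(0))))   [R6 at 1.1.1]
2. m(m(m(b, a, p(p(0))), p(p(0)), p(p(a))), m(p(p(0)), p(m(p(0), p(b), a)), a), m(b, a, p(p(0))))  →  m(m(a, p(p(0)), p(p(a))), m(p(p(0)), p(m(p(0), p(b), a)), a), m(b, a, p(p(0))))   [R4 at 1.1]
3. m(m(a, p(p(0)), p(p(a))), m(p(p(0)), p(m(p(0), p(b), a)), a), m(b, a, p(p(0))))  →  m(p(p(p(0))), m(p(p(0)), p(m(p(0), p(b), a)), a), m(b, a, p(p(0))))   [R5 at 1]
4. m(p(p(p(0))), m(p(p(0)), p(m(p(0), p(b), a)), a), m(b, a, p(p(0))))  →  m(p(p(p(0))), p(m(p(0), p(b), a)), m(b, a, p(p(0))))   [R6 at 2]
5. m(p(p(p(0))), p(m(p(0), p(b), a)), m(b, a, p(p(0))))  →  m(p(p(p(0))), p(p(b)), m(b, a, p(p(0))))   [R6 at 2.1]
6. m(p(p(p(0))), p(p(b)), m(b, a, p(p(0))))  →  m(p(p(p(0))), p(p(b)), a)   [R4 at 3]
7. m(p(p(p(0))), p(p(b)), a)  →  p(p(b))   [R6 at ε]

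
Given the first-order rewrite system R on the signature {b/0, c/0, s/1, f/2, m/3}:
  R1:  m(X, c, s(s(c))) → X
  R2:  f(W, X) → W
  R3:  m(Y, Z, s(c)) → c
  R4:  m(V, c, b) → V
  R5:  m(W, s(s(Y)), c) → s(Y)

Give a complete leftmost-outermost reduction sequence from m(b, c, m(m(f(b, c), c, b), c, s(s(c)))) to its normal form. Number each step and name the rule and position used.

1. m(b, c, m(m(f(b, c), c, b), c, s(s(c))))  →  m(b, c, m(f(b, c), c, b))   [R1 at 3]
2. m(b, c, m(f(b, c), c, b))  →  m(b, c, f(b, c))   [R4 at 3]
3. m(b, c, f(b, c))  →  m(b, c, b)   [R2 at 3]
4. m(b, c, b)  →  b   [R4 at ε]

b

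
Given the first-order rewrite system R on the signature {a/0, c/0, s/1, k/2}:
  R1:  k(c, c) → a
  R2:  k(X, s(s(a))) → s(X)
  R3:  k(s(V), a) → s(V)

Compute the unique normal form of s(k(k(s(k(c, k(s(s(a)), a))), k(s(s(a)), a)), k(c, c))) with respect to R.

1. s(k(k(s(k(c, k(s(s(a)), a))), k(s(s(a)), a)), k(c, c)))  →  s(k(k(s(k(c, s(s(a)))), k(s(s(a)), a)), k(c, c)))   [R3 at 1.1.1.1.2]
2. s(k(k(s(k(c, s(s(a)))), k(s(s(a)), a)), k(c, c)))  →  s(k(k(s(s(c)), k(s(s(a)), a)), k(c, c)))   [R2 at 1.1.1.1]
3. s(k(k(s(s(c)), k(s(s(a)), a)), k(c, c)))  →  s(k(k(s(s(c)), s(s(a))), k(c, c)))   [R3 at 1.1.2]
4. s(k(k(s(s(c)), s(s(a))), k(c, c)))  →  s(k(s(s(s(c))), k(c, c)))   [R2 at 1.1]
5. s(k(s(s(s(c))), k(c, c)))  →  s(k(s(s(s(c))), a))   [R1 at 1.2]
6. s(k(s(s(s(c))), a))  →  s(s(s(s(c))))   [R3 at 1]

s(s(s(s(c))))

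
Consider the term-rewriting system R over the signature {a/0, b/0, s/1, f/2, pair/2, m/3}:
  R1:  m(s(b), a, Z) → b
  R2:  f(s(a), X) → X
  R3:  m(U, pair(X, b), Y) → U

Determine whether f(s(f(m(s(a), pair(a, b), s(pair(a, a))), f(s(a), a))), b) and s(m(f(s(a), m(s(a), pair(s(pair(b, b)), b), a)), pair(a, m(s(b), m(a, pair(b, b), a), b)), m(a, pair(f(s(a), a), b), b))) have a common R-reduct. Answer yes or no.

Reduce t₁ = f(s(f(m(s(a), pair(a, b), s(pair(a, a))), f(s(a), a))), b):
1. f(s(f(m(s(a), pair(a, b), s(pair(a, a))), f(s(a), a))), b)  →  f(s(f(s(a), f(s(a), a))), b)   [R3 at 1.1.1]
2. f(s(f(s(a), f(s(a), a))), b)  →  f(s(f(s(a), a)), b)   [R2 at 1.1]
3. f(s(f(s(a), a)), b)  →  f(s(a), b)   [R2 at 1.1]
4. f(s(a), b)  →  b   [R2 at ε]

Reduce t₂ = s(m(f(s(a), m(s(a), pair(s(pair(b, b)), b), a)), pair(a, m(s(b), m(a, pair(b, b), a), b)), m(a, pair(f(s(a), a), b), b))):
1. s(m(f(s(a), m(s(a), pair(s(pair(b, b)), b), a)), pair(a, m(s(b), m(a, pair(b, b), a), b)), m(a, pair(f(s(a), a), b), b)))  →  s(m(m(s(a), pair(s(pair(b, b)), b), a), pair(a, m(s(b), m(a, pair(b, b), a), b)), m(a, pair(f(s(a), a), b), b)))   [R2 at 1.1]
2. s(m(m(s(a), pair(s(pair(b, b)), b), a), pair(a, m(s(b), m(a, pair(b, b), a), b)), m(a, pair(f(s(a), a), b), b)))  →  s(m(s(a), pair(a, m(s(b), m(a, pair(b, b), a), b)), m(a, pair(f(s(a), a), b), b)))   [R3 at 1.1]
3. s(m(s(a), pair(a, m(s(b), m(a, pair(b, b), a), b)), m(a, pair(f(s(a), a), b), b)))  →  s(m(s(a), pair(a, m(s(b), a, b)), m(a, pair(f(s(a), a), b), b)))   [R3 at 1.2.2.2]
4. s(m(s(a), pair(a, m(s(b), a, b)), m(a, pair(f(s(a), a), b), b)))  →  s(m(s(a), pair(a, b), m(a, pair(f(s(a), a), b), b)))   [R1 at 1.2.2]
5. s(m(s(a), pair(a, b), m(a, pair(f(s(a), a), b), b)))  →  s(s(a))   [R3 at 1]

no — NF(t₁) = b, NF(t₂) = s(s(a))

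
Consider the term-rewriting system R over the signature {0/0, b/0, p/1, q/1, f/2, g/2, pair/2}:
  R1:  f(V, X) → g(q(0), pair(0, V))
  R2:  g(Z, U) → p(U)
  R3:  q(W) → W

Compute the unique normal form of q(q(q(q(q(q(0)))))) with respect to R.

1. q(q(q(q(q(q(0))))))  →  q(q(q(q(q(0)))))   [R3 at ε]
2. q(q(q(q(q(0)))))  →  q(q(q(q(0))))   [R3 at ε]
3. q(q(q(q(0))))  →  q(q(q(0)))   [R3 at ε]
4. q(q(q(0)))  →  q(q(0))   [R3 at ε]
5. q(q(0))  →  q(0)   [R3 at ε]
6. q(0)  →  0   [R3 at ε]

0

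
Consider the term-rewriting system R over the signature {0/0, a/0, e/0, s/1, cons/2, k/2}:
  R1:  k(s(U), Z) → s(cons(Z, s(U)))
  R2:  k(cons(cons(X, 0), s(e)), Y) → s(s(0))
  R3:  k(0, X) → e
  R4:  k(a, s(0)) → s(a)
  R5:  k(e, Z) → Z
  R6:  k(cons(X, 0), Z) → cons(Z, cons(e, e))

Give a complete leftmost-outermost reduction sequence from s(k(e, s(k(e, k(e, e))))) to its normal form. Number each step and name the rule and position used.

s(s(e))

1. s(k(e, s(k(e, k(e, e)))))  →  s(s(k(e, k(e, e))))   [R5 at 1]
2. s(s(k(e, k(e, e))))  →  s(s(k(e, e)))   [R5 at 1.1]
3. s(s(k(e, e)))  →  s(s(e))   [R5 at 1.1]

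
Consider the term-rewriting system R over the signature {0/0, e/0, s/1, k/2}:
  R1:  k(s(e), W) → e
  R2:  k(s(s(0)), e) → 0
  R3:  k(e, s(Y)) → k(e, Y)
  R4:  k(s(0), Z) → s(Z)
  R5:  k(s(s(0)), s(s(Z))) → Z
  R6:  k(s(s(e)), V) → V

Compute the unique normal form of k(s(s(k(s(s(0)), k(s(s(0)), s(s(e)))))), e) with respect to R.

1. k(s(s(k(s(s(0)), k(s(s(0)), s(s(e)))))), e)  →  k(s(s(k(s(s(0)), e))), e)   [R5 at 1.1.1.2]
2. k(s(s(k(s(s(0)), e))), e)  →  k(s(s(0)), e)   [R2 at 1.1.1]
3. k(s(s(0)), e)  →  0   [R2 at ε]

0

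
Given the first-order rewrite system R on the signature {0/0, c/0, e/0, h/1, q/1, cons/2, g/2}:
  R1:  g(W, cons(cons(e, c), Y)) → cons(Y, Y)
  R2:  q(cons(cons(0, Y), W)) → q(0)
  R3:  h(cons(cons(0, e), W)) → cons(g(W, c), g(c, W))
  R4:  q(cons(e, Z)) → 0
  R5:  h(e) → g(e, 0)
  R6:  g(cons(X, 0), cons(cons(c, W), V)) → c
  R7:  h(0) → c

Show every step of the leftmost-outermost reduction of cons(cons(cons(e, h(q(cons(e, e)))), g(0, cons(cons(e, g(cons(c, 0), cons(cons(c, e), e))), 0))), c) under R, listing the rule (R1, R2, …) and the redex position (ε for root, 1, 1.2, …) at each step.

cons(cons(cons(e, c), cons(0, 0)), c)

1. cons(cons(cons(e, h(q(cons(e, e)))), g(0, cons(cons(e, g(cons(c, 0), cons(cons(c, e), e))), 0))), c)  →  cons(cons(cons(e, h(0)), g(0, cons(cons(e, g(cons(c, 0), cons(cons(c, e), e))), 0))), c)   [R4 at 1.1.2.1]
2. cons(cons(cons(e, h(0)), g(0, cons(cons(e, g(cons(c, 0), cons(cons(c, e), e))), 0))), c)  →  cons(cons(cons(e, c), g(0, cons(cons(e, g(cons(c, 0), cons(cons(c, e), e))), 0))), c)   [R7 at 1.1.2]
3. cons(cons(cons(e, c), g(0, cons(cons(e, g(cons(c, 0), cons(cons(c, e), e))), 0))), c)  →  cons(cons(cons(e, c), g(0, cons(cons(e, c), 0))), c)   [R6 at 1.2.2.1.2]
4. cons(cons(cons(e, c), g(0, cons(cons(e, c), 0))), c)  →  cons(cons(cons(e, c), cons(0, 0)), c)   [R1 at 1.2]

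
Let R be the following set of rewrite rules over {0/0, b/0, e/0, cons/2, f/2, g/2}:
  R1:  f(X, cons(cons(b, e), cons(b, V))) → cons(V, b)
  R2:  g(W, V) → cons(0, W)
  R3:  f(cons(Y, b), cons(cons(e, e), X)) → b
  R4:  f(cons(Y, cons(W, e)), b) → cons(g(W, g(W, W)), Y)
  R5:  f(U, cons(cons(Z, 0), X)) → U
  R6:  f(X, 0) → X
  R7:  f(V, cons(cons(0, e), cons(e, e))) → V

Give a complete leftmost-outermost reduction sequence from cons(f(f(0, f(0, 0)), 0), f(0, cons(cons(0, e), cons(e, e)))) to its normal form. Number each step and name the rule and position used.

1. cons(f(f(0, f(0, 0)), 0), f(0, cons(cons(0, e), cons(e, e))))  →  cons(f(0, f(0, 0)), f(0, cons(cons(0, e), cons(e, e))))   [R6 at 1]
2. cons(f(0, f(0, 0)), f(0, cons(cons(0, e), cons(e, e))))  →  cons(f(0, 0), f(0, cons(cons(0, e), cons(e, e))))   [R6 at 1.2]
3. cons(f(0, 0), f(0, cons(cons(0, e), cons(e, e))))  →  cons(0, f(0, cons(cons(0, e), cons(e, e))))   [R6 at 1]
4. cons(0, f(0, cons(cons(0, e), cons(e, e))))  →  cons(0, 0)   [R7 at 2]

cons(0, 0)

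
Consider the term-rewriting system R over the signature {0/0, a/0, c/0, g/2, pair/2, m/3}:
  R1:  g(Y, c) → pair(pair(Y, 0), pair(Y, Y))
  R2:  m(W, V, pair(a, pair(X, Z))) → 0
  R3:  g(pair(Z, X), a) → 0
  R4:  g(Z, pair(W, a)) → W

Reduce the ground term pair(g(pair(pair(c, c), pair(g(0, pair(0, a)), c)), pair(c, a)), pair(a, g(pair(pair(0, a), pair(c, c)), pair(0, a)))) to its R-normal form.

1. pair(g(pair(pair(c, c), pair(g(0, pair(0, a)), c)), pair(c, a)), pair(a, g(pair(pair(0, a), pair(c, c)), pair(0, a))))  →  pair(c, pair(a, g(pair(pair(0, a), pair(c, c)), pair(0, a))))   [R4 at 1]
2. pair(c, pair(a, g(pair(pair(0, a), pair(c, c)), pair(0, a))))  →  pair(c, pair(a, 0))   [R4 at 2.2]

pair(c, pair(a, 0))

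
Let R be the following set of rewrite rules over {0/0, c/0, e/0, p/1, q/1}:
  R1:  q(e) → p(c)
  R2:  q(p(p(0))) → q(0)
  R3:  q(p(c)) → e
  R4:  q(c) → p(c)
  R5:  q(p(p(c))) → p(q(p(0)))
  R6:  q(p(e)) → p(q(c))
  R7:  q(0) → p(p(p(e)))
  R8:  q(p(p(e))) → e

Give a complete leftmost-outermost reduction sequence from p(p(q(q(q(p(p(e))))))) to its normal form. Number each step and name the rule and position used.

p(p(e))

1. p(p(q(q(q(p(p(e)))))))  →  p(p(q(q(e))))   [R8 at 1.1.1.1]
2. p(p(q(q(e))))  →  p(p(q(p(c))))   [R1 at 1.1.1]
3. p(p(q(p(c))))  →  p(p(e))   [R3 at 1.1]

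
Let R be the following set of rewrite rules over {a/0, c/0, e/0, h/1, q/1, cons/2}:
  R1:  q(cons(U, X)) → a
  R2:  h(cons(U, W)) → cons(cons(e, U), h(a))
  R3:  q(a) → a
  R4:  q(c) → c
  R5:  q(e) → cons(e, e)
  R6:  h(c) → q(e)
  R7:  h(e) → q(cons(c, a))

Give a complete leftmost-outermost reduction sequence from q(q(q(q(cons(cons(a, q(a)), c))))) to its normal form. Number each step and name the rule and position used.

1. q(q(q(q(cons(cons(a, q(a)), c)))))  →  q(q(q(a)))   [R1 at 1.1.1]
2. q(q(q(a)))  →  q(q(a))   [R3 at 1.1]
3. q(q(a))  →  q(a)   [R3 at 1]
4. q(a)  →  a   [R3 at ε]

a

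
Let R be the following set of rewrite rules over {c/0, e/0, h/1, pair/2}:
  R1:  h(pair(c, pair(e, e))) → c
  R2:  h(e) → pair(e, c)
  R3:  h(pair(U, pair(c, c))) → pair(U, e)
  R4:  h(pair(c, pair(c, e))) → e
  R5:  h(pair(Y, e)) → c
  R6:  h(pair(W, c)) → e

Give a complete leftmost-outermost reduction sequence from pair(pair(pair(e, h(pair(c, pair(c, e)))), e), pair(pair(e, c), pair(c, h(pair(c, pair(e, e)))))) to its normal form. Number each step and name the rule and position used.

pair(pair(pair(e, e), e), pair(pair(e, c), pair(c, c)))

1. pair(pair(pair(e, h(pair(c, pair(c, e)))), e), pair(pair(e, c), pair(c, h(pair(c, pair(e, e))))))  →  pair(pair(pair(e, e), e), pair(pair(e, c), pair(c, h(pair(c, pair(e, e))))))   [R4 at 1.1.2]
2. pair(pair(pair(e, e), e), pair(pair(e, c), pair(c, h(pair(c, pair(e, e))))))  →  pair(pair(pair(e, e), e), pair(pair(e, c), pair(c, c)))   [R1 at 2.2.2]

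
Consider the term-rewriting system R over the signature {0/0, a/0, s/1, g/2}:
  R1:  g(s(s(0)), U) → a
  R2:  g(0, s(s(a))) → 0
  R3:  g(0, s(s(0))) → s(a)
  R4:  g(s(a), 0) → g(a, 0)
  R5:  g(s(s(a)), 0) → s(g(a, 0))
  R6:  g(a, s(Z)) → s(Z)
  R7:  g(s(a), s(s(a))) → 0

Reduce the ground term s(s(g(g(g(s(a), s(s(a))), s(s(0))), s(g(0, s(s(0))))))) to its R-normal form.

1. s(s(g(g(g(s(a), s(s(a))), s(s(0))), s(g(0, s(s(0)))))))  →  s(s(g(g(0, s(s(0))), s(g(0, s(s(0)))))))   [R7 at 1.1.1.1]
2. s(s(g(g(0, s(s(0))), s(g(0, s(s(0)))))))  →  s(s(g(s(a), s(g(0, s(s(0)))))))   [R3 at 1.1.1]
3. s(s(g(s(a), s(g(0, s(s(0)))))))  →  s(s(g(s(a), s(s(a)))))   [R3 at 1.1.2.1]
4. s(s(g(s(a), s(s(a)))))  →  s(s(0))   [R7 at 1.1]

s(s(0))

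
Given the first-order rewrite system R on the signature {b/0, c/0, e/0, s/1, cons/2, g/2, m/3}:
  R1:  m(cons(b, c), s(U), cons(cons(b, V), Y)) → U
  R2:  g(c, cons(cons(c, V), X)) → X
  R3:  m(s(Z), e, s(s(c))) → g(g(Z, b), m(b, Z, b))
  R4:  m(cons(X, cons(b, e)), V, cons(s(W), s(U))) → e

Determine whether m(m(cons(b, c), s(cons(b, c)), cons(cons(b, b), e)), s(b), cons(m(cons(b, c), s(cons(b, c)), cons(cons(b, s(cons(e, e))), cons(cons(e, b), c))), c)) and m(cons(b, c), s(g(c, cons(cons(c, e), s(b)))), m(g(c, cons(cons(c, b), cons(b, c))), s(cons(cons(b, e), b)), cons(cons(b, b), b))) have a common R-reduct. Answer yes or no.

no — NF(t₁) = b, NF(t₂) = s(b)

Reduce t₁ = m(m(cons(b, c), s(cons(b, c)), cons(cons(b, b), e)), s(b), cons(m(cons(b, c), s(cons(b, c)), cons(cons(b, s(cons(e, e))), cons(cons(e, b), c))), c)):
1. m(m(cons(b, c), s(cons(b, c)), cons(cons(b, b), e)), s(b), cons(m(cons(b, c), s(cons(b, c)), cons(cons(b, s(cons(e, e))), cons(cons(e, b), c))), c))  →  m(cons(b, c), s(b), cons(m(cons(b, c), s(cons(b, c)), cons(cons(b, s(cons(e, e))), cons(cons(e, b), c))), c))   [R1 at 1]
2. m(cons(b, c), s(b), cons(m(cons(b, c), s(cons(b, c)), cons(cons(b, s(cons(e, e))), cons(cons(e, b), c))), c))  →  m(cons(b, c), s(b), cons(cons(b, c), c))   [R1 at 3.1]
3. m(cons(b, c), s(b), cons(cons(b, c), c))  →  b   [R1 at ε]

Reduce t₂ = m(cons(b, c), s(g(c, cons(cons(c, e), s(b)))), m(g(c, cons(cons(c, b), cons(b, c))), s(cons(cons(b, e), b)), cons(cons(b, b), b))):
1. m(cons(b, c), s(g(c, cons(cons(c, e), s(b)))), m(g(c, cons(cons(c, b), cons(b, c))), s(cons(cons(b, e), b)), cons(cons(b, b), b)))  →  m(cons(b, c), s(s(b)), m(g(c, cons(cons(c, b), cons(b, c))), s(cons(cons(b, e), b)), cons(cons(b, b), b)))   [R2 at 2.1]
2. m(cons(b, c), s(s(b)), m(g(c, cons(cons(c, b), cons(b, c))), s(cons(cons(b, e), b)), cons(cons(b, b), b)))  →  m(cons(b, c), s(s(b)), m(cons(b, c), s(cons(cons(b, e), b)), cons(cons(b, b), b)))   [R2 at 3.1]
3. m(cons(b, c), s(s(b)), m(cons(b, c), s(cons(cons(b, e), b)), cons(cons(b, b), b)))  →  m(cons(b, c), s(s(b)), cons(cons(b, e), b))   [R1 at 3]
4. m(cons(b, c), s(s(b)), cons(cons(b, e), b))  →  s(b)   [R1 at ε]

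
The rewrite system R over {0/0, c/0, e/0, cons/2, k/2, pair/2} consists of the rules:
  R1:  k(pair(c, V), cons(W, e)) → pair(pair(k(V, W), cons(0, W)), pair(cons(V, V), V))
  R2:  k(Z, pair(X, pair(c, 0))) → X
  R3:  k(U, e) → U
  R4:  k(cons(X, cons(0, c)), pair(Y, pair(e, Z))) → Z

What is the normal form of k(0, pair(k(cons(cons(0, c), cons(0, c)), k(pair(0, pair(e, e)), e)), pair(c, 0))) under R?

1. k(0, pair(k(cons(cons(0, c), cons(0, c)), k(pair(0, pair(e, e)), e)), pair(c, 0)))  →  k(cons(cons(0, c), cons(0, c)), k(pair(0, pair(e, e)), e))   [R2 at ε]
2. k(cons(cons(0, c), cons(0, c)), k(pair(0, pair(e, e)), e))  →  k(cons(cons(0, c), cons(0, c)), pair(0, pair(e, e)))   [R3 at 2]
3. k(cons(cons(0, c), cons(0, c)), pair(0, pair(e, e)))  →  e   [R4 at ε]

e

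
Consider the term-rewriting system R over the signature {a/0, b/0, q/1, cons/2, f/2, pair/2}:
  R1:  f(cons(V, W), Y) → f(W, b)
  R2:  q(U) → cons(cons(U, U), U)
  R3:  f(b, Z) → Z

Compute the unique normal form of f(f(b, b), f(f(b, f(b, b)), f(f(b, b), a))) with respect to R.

a

1. f(f(b, b), f(f(b, f(b, b)), f(f(b, b), a)))  →  f(b, f(f(b, f(b, b)), f(f(b, b), a)))   [R3 at 1]
2. f(b, f(f(b, f(b, b)), f(f(b, b), a)))  →  f(f(b, f(b, b)), f(f(b, b), a))   [R3 at ε]
3. f(f(b, f(b, b)), f(f(b, b), a))  →  f(f(b, b), f(f(b, b), a))   [R3 at 1]
4. f(f(b, b), f(f(b, b), a))  →  f(b, f(f(b, b), a))   [R3 at 1]
5. f(b, f(f(b, b), a))  →  f(f(b, b), a)   [R3 at ε]
6. f(f(b, b), a)  →  f(b, a)   [R3 at 1]
7. f(b, a)  →  a   [R3 at ε]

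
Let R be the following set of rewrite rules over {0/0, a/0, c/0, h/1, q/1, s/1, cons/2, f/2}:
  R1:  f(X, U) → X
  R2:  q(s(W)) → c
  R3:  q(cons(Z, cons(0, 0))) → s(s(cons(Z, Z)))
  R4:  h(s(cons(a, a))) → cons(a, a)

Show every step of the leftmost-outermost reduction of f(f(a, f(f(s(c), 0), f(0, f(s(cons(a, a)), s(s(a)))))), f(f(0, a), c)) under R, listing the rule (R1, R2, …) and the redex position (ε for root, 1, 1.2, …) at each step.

1. f(f(a, f(f(s(c), 0), f(0, f(s(cons(a, a)), s(s(a)))))), f(f(0, a), c))  →  f(a, f(f(s(c), 0), f(0, f(s(cons(a, a)), s(s(a))))))   [R1 at ε]
2. f(a, f(f(s(c), 0), f(0, f(s(cons(a, a)), s(s(a))))))  →  a   [R1 at ε]

a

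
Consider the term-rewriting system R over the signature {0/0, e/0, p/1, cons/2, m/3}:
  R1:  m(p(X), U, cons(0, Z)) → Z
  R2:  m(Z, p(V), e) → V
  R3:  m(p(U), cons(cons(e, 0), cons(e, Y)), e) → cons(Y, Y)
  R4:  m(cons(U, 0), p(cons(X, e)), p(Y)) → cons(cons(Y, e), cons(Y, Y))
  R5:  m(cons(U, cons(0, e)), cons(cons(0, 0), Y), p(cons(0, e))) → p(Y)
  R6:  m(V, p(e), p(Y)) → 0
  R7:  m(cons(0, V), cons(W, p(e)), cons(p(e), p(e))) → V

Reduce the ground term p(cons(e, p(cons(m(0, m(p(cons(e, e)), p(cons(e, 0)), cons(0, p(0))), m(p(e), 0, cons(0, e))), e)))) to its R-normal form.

1. p(cons(e, p(cons(m(0, m(p(cons(e, e)), p(cons(e, 0)), cons(0, p(0))), m(p(e), 0, cons(0, e))), e))))  →  p(cons(e, p(cons(m(0, p(0), m(p(e), 0, cons(0, e))), e))))   [R1 at 1.2.1.1.2]
2. p(cons(e, p(cons(m(0, p(0), m(p(e), 0, cons(0, e))), e))))  →  p(cons(e, p(cons(m(0, p(0), e), e))))   [R1 at 1.2.1.1.3]
3. p(cons(e, p(cons(m(0, p(0), e), e))))  →  p(cons(e, p(cons(0, e))))   [R2 at 1.2.1.1]

p(cons(e, p(cons(0, e))))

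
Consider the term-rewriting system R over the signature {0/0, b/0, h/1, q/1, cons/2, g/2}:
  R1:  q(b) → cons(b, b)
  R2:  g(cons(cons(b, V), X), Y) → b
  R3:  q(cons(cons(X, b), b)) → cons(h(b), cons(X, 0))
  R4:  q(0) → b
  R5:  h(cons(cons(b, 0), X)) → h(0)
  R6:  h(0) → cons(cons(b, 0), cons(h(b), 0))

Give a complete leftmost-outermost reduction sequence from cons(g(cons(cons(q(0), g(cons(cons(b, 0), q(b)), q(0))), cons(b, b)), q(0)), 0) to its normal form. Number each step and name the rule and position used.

cons(b, 0)

1. cons(g(cons(cons(q(0), g(cons(cons(b, 0), q(b)), q(0))), cons(b, b)), q(0)), 0)  →  cons(g(cons(cons(b, g(cons(cons(b, 0), q(b)), q(0))), cons(b, b)), q(0)), 0)   [R4 at 1.1.1.1]
2. cons(g(cons(cons(b, g(cons(cons(b, 0), q(b)), q(0))), cons(b, b)), q(0)), 0)  →  cons(b, 0)   [R2 at 1]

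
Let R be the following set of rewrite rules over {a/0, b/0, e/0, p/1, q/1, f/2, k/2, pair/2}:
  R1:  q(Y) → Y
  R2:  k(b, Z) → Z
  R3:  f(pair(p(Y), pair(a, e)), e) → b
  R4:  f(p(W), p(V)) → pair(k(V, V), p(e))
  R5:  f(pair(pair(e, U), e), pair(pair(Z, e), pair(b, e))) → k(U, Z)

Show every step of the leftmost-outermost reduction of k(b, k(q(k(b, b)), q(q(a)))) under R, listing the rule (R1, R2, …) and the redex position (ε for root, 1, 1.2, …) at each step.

1. k(b, k(q(k(b, b)), q(q(a))))  →  k(q(k(b, b)), q(q(a)))   [R2 at ε]
2. k(q(k(b, b)), q(q(a)))  →  k(k(b, b), q(q(a)))   [R1 at 1]
3. k(k(b, b), q(q(a)))  →  k(b, q(q(a)))   [R2 at 1]
4. k(b, q(q(a)))  →  q(q(a))   [R2 at ε]
5. q(q(a))  →  q(a)   [R1 at ε]
6. q(a)  →  a   [R1 at ε]

a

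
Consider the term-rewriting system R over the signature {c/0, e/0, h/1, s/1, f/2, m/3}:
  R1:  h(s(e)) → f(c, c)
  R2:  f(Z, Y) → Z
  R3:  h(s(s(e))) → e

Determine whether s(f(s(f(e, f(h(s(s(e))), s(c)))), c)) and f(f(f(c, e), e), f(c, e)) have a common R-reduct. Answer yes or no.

no — NF(t₁) = s(s(e)), NF(t₂) = c

Reduce t₁ = s(f(s(f(e, f(h(s(s(e))), s(c)))), c)):
1. s(f(s(f(e, f(h(s(s(e))), s(c)))), c))  →  s(s(f(e, f(h(s(s(e))), s(c)))))   [R2 at 1]
2. s(s(f(e, f(h(s(s(e))), s(c)))))  →  s(s(e))   [R2 at 1.1]

Reduce t₂ = f(f(f(c, e), e), f(c, e)):
1. f(f(f(c, e), e), f(c, e))  →  f(f(c, e), e)   [R2 at ε]
2. f(f(c, e), e)  →  f(c, e)   [R2 at ε]
3. f(c, e)  →  c   [R2 at ε]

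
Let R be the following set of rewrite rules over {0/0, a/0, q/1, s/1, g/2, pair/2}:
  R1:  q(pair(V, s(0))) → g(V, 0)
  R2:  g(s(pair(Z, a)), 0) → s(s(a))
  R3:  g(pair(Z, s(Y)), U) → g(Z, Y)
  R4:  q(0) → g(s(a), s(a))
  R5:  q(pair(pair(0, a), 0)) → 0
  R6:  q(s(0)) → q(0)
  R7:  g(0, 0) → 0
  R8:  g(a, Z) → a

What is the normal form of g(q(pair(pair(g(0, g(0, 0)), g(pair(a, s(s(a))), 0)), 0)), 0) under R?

1. g(q(pair(pair(g(0, g(0, 0)), g(pair(a, s(s(a))), 0)), 0)), 0)  →  g(q(pair(pair(g(0, 0), g(pair(a, s(s(a))), 0)), 0)), 0)   [R7 at 1.1.1.1.2]
2. g(q(pair(pair(g(0, 0), g(pair(a, s(s(a))), 0)), 0)), 0)  →  g(q(pair(pair(0, g(pair(a, s(s(a))), 0)), 0)), 0)   [R7 at 1.1.1.1]
3. g(q(pair(pair(0, g(pair(a, s(s(a))), 0)), 0)), 0)  →  g(q(pair(pair(0, g(a, s(a))), 0)), 0)   [R3 at 1.1.1.2]
4. g(q(pair(pair(0, g(a, s(a))), 0)), 0)  →  g(q(pair(pair(0, a), 0)), 0)   [R8 at 1.1.1.2]
5. g(q(pair(pair(0, a), 0)), 0)  →  g(0, 0)   [R5 at 1]
6. g(0, 0)  →  0   [R7 at ε]

0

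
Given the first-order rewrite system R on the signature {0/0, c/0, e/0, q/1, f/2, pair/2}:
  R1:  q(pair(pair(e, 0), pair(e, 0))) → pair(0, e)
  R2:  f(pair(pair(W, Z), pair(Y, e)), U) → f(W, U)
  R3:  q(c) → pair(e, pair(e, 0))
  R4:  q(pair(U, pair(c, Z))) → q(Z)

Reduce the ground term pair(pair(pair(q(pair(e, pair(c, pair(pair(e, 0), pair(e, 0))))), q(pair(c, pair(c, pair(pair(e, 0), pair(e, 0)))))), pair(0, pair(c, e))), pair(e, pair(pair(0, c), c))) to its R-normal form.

pair(pair(pair(pair(0, e), pair(0, e)), pair(0, pair(c, e))), pair(e, pair(pair(0, c), c)))

1. pair(pair(pair(q(pair(e, pair(c, pair(pair(e, 0), pair(e, 0))))), q(pair(c, pair(c, pair(pair(e, 0), pair(e, 0)))))), pair(0, pair(c, e))), pair(e, pair(pair(0, c), c)))  →  pair(pair(pair(q(pair(pair(e, 0), pair(e, 0))), q(pair(c, pair(c, pair(pair(e, 0), pair(e, 0)))))), pair(0, pair(c, e))), pair(e, pair(pair(0, c), c)))   [R4 at 1.1.1]
2. pair(pair(pair(q(pair(pair(e, 0), pair(e, 0))), q(pair(c, pair(c, pair(pair(e, 0), pair(e, 0)))))), pair(0, pair(c, e))), pair(e, pair(pair(0, c), c)))  →  pair(pair(pair(pair(0, e), q(pair(c, pair(c, pair(pair(e, 0), pair(e, 0)))))), pair(0, pair(c, e))), pair(e, pair(pair(0, c), c)))   [R1 at 1.1.1]
3. pair(pair(pair(pair(0, e), q(pair(c, pair(c, pair(pair(e, 0), pair(e, 0)))))), pair(0, pair(c, e))), pair(e, pair(pair(0, c), c)))  →  pair(pair(pair(pair(0, e), q(pair(pair(e, 0), pair(e, 0)))), pair(0, pair(c, e))), pair(e, pair(pair(0, c), c)))   [R4 at 1.1.2]
4. pair(pair(pair(pair(0, e), q(pair(pair(e, 0), pair(e, 0)))), pair(0, pair(c, e))), pair(e, pair(pair(0, c), c)))  →  pair(pair(pair(pair(0, e), pair(0, e)), pair(0, pair(c, e))), pair(e, pair(pair(0, c), c)))   [R1 at 1.1.2]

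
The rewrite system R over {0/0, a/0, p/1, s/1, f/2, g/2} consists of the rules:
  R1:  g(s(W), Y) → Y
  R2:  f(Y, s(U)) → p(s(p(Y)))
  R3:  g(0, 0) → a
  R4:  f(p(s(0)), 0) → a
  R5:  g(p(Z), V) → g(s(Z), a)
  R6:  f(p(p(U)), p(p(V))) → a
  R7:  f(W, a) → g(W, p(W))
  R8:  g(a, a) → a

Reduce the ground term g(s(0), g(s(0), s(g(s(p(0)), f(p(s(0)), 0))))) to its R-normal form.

s(a)

1. g(s(0), g(s(0), s(g(s(p(0)), f(p(s(0)), 0)))))  →  g(s(0), s(g(s(p(0)), f(p(s(0)), 0))))   [R1 at ε]
2. g(s(0), s(g(s(p(0)), f(p(s(0)), 0))))  →  s(g(s(p(0)), f(p(s(0)), 0)))   [R1 at ε]
3. s(g(s(p(0)), f(p(s(0)), 0)))  →  s(f(p(s(0)), 0))   [R1 at 1]
4. s(f(p(s(0)), 0))  →  s(a)   [R4 at 1]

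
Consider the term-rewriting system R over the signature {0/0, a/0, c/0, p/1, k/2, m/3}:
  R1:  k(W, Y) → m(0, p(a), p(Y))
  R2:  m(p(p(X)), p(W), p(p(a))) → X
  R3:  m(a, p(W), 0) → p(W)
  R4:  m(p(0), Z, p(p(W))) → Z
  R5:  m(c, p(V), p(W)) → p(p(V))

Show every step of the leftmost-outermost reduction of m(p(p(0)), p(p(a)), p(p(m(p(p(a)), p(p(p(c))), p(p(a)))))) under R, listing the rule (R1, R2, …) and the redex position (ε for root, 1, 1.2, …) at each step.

0

1. m(p(p(0)), p(p(a)), p(p(m(p(p(a)), p(p(p(c))), p(p(a))))))  →  m(p(p(0)), p(p(a)), p(p(a)))   [R2 at 3.1.1]
2. m(p(p(0)), p(p(a)), p(p(a)))  →  0   [R2 at ε]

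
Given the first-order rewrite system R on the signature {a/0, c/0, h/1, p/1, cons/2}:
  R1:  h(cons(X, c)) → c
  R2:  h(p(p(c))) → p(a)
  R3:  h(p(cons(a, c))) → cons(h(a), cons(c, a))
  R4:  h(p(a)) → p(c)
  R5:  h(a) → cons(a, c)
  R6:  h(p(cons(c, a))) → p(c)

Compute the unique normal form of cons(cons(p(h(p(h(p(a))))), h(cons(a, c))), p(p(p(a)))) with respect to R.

cons(cons(p(p(a)), c), p(p(p(a))))

1. cons(cons(p(h(p(h(p(a))))), h(cons(a, c))), p(p(p(a))))  →  cons(cons(p(h(p(p(c)))), h(cons(a, c))), p(p(p(a))))   [R4 at 1.1.1.1.1]
2. cons(cons(p(h(p(p(c)))), h(cons(a, c))), p(p(p(a))))  →  cons(cons(p(p(a)), h(cons(a, c))), p(p(p(a))))   [R2 at 1.1.1]
3. cons(cons(p(p(a)), h(cons(a, c))), p(p(p(a))))  →  cons(cons(p(p(a)), c), p(p(p(a))))   [R1 at 1.2]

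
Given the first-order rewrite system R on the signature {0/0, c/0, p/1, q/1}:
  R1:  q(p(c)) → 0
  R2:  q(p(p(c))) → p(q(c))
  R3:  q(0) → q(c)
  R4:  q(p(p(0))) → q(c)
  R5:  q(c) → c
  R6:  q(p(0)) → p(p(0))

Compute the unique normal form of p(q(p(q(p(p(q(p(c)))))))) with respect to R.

p(0)

1. p(q(p(q(p(p(q(p(c))))))))  →  p(q(p(q(p(p(0))))))   [R1 at 1.1.1.1.1.1]
2. p(q(p(q(p(p(0))))))  →  p(q(p(q(c))))   [R4 at 1.1.1]
3. p(q(p(q(c))))  →  p(q(p(c)))   [R5 at 1.1.1]
4. p(q(p(c)))  →  p(0)   [R1 at 1]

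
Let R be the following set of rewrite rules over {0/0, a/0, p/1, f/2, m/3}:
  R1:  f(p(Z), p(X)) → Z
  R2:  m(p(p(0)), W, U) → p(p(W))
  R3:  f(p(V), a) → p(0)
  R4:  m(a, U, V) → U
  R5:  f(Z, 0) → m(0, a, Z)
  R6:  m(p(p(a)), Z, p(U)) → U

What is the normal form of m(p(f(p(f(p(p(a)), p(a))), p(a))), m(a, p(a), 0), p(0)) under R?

1. m(p(f(p(f(p(p(a)), p(a))), p(a))), m(a, p(a), 0), p(0))  →  m(p(f(p(p(a)), p(a))), m(a, p(a), 0), p(0))   [R1 at 1.1]
2. m(p(f(p(p(a)), p(a))), m(a, p(a), 0), p(0))  →  m(p(p(a)), m(a, p(a), 0), p(0))   [R1 at 1.1]
3. m(p(p(a)), m(a, p(a), 0), p(0))  →  0   [R6 at ε]

0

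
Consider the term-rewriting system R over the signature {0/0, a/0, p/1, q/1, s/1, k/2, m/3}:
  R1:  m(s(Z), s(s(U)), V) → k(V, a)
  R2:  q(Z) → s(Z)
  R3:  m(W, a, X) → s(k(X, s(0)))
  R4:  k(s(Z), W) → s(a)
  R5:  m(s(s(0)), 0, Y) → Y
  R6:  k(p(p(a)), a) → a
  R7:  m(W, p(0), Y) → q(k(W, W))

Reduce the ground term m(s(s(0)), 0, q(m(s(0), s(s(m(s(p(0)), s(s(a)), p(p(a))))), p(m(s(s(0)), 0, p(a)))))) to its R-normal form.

1. m(s(s(0)), 0, q(m(s(0), s(s(m(s(p(0)), s(s(a)), p(p(a))))), p(m(s(s(0)), 0, p(a))))))  →  q(m(s(0), s(s(m(s(p(0)), s(s(a)), p(p(a))))), p(m(s(s(0)), 0, p(a)))))   [R5 at ε]
2. q(m(s(0), s(s(m(s(p(0)), s(s(a)), p(p(a))))), p(m(s(s(0)), 0, p(a)))))  →  s(m(s(0), s(s(m(s(p(0)), s(s(a)), p(p(a))))), p(m(s(s(0)), 0, p(a)))))   [R2 at ε]
3. s(m(s(0), s(s(m(s(p(0)), s(s(a)), p(p(a))))), p(m(s(s(0)), 0, p(a)))))  →  s(k(p(m(s(s(0)), 0, p(a))), a))   [R1 at 1]
4. s(k(p(m(s(s(0)), 0, p(a))), a))  →  s(k(p(p(a)), a))   [R5 at 1.1.1]
5. s(k(p(p(a)), a))  →  s(a)   [R6 at 1]

s(a)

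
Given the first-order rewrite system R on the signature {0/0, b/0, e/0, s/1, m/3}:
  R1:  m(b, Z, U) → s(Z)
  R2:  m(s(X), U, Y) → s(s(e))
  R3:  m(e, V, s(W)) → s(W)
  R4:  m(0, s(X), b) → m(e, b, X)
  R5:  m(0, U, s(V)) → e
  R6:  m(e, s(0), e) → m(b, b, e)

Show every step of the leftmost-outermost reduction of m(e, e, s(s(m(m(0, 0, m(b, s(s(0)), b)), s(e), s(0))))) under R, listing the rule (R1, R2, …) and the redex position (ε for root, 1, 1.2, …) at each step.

1. m(e, e, s(s(m(m(0, 0, m(b, s(s(0)), b)), s(e), s(0)))))  →  s(s(m(m(0, 0, m(b, s(s(0)), b)), s(e), s(0))))   [R3 at ε]
2. s(s(m(m(0, 0, m(b, s(s(0)), b)), s(e), s(0))))  →  s(s(m(m(0, 0, s(s(s(0)))), s(e), s(0))))   [R1 at 1.1.1.3]
3. s(s(m(m(0, 0, s(s(s(0)))), s(e), s(0))))  →  s(s(m(e, s(e), s(0))))   [R5 at 1.1.1]
4. s(s(m(e, s(e), s(0))))  →  s(s(s(0)))   [R3 at 1.1]

s(s(s(0)))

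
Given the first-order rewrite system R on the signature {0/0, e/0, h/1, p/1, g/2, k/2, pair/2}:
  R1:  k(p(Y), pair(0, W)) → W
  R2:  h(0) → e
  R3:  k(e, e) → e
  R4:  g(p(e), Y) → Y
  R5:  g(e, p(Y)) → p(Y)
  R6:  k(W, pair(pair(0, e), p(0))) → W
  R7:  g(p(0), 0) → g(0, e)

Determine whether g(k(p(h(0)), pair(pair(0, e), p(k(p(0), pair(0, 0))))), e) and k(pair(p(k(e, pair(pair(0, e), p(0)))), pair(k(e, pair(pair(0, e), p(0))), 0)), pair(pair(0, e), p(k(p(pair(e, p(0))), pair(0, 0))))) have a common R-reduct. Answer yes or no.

no — NF(t₁) = e, NF(t₂) = pair(p(e), pair(e, 0))

Reduce t₁ = g(k(p(h(0)), pair(pair(0, e), p(k(p(0), pair(0, 0))))), e):
1. g(k(p(h(0)), pair(pair(0, e), p(k(p(0), pair(0, 0))))), e)  →  g(k(p(e), pair(pair(0, e), p(k(p(0), pair(0, 0))))), e)   [R2 at 1.1.1]
2. g(k(p(e), pair(pair(0, e), p(k(p(0), pair(0, 0))))), e)  →  g(k(p(e), pair(pair(0, e), p(0))), e)   [R1 at 1.2.2.1]
3. g(k(p(e), pair(pair(0, e), p(0))), e)  →  g(p(e), e)   [R6 at 1]
4. g(p(e), e)  →  e   [R4 at ε]

Reduce t₂ = k(pair(p(k(e, pair(pair(0, e), p(0)))), pair(k(e, pair(pair(0, e), p(0))), 0)), pair(pair(0, e), p(k(p(pair(e, p(0))), pair(0, 0))))):
1. k(pair(p(k(e, pair(pair(0, e), p(0)))), pair(k(e, pair(pair(0, e), p(0))), 0)), pair(pair(0, e), p(k(p(pair(e, p(0))), pair(0, 0)))))  →  k(pair(p(e), pair(k(e, pair(pair(0, e), p(0))), 0)), pair(pair(0, e), p(k(p(pair(e, p(0))), pair(0, 0)))))   [R6 at 1.1.1]
2. k(pair(p(e), pair(k(e, pair(pair(0, e), p(0))), 0)), pair(pair(0, e), p(k(p(pair(e, p(0))), pair(0, 0)))))  →  k(pair(p(e), pair(e, 0)), pair(pair(0, e), p(k(p(pair(e, p(0))), pair(0, 0)))))   [R6 at 1.2.1]
3. k(pair(p(e), pair(e, 0)), pair(pair(0, e), p(k(p(pair(e, p(0))), pair(0, 0)))))  →  k(pair(p(e), pair(e, 0)), pair(pair(0, e), p(0)))   [R1 at 2.2.1]
4. k(pair(p(e), pair(e, 0)), pair(pair(0, e), p(0)))  →  pair(p(e), pair(e, 0))   [R6 at ε]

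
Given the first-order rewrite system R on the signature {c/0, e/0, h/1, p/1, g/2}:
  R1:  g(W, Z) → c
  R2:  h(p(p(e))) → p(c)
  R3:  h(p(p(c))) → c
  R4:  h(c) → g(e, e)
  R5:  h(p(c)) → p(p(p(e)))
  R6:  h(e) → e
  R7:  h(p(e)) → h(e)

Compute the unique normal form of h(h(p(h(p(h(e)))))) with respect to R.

1. h(h(p(h(p(h(e))))))  →  h(h(p(h(p(e)))))   [R6 at 1.1.1.1.1]
2. h(h(p(h(p(e)))))  →  h(h(p(h(e))))   [R7 at 1.1.1]
3. h(h(p(h(e))))  →  h(h(p(e)))   [R6 at 1.1.1]
4. h(h(p(e)))  →  h(h(e))   [R7 at 1]
5. h(h(e))  →  h(e)   [R6 at 1]
6. h(e)  →  e   [R6 at ε]

e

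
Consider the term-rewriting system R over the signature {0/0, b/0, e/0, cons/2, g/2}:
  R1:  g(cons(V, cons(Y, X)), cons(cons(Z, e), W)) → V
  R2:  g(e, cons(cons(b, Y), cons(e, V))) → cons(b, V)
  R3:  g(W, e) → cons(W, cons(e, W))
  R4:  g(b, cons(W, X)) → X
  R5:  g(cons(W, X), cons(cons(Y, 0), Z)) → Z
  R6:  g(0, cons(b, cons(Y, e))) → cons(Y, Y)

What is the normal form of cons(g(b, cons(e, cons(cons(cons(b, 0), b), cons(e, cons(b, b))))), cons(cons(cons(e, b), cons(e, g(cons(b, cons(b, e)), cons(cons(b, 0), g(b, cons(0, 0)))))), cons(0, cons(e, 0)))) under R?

1. cons(g(b, cons(e, cons(cons(cons(b, 0), b), cons(e, cons(b, b))))), cons(cons(cons(e, b), cons(e, g(cons(b, cons(b, e)), cons(cons(b, 0), g(b, cons(0, 0)))))), cons(0, cons(e, 0))))  →  cons(cons(cons(cons(b, 0), b), cons(e, cons(b, b))), cons(cons(cons(e, b), cons(e, g(cons(b, cons(b, e)), cons(cons(b, 0), g(b, cons(0, 0)))))), cons(0, cons(e, 0))))   [R4 at 1]
2. cons(cons(cons(cons(b, 0), b), cons(e, cons(b, b))), cons(cons(cons(e, b), cons(e, g(cons(b, cons(b, e)), cons(cons(b, 0), g(b, cons(0, 0)))))), cons(0, cons(e, 0))))  →  cons(cons(cons(cons(b, 0), b), cons(e, cons(b, b))), cons(cons(cons(e, b), cons(e, g(b, cons(0, 0)))), cons(0, cons(e, 0))))   [R5 at 2.1.2.2]
3. cons(cons(cons(cons(b, 0), b), cons(e, cons(b, b))), cons(cons(cons(e, b), cons(e, g(b, cons(0, 0)))), cons(0, cons(e, 0))))  →  cons(cons(cons(cons(b, 0), b), cons(e, cons(b, b))), cons(cons(cons(e, b), cons(e, 0)), cons(0, cons(e, 0))))   [R4 at 2.1.2.2]

cons(cons(cons(cons(b, 0), b), cons(e, cons(b, b))), cons(cons(cons(e, b), cons(e, 0)), cons(0, cons(e, 0))))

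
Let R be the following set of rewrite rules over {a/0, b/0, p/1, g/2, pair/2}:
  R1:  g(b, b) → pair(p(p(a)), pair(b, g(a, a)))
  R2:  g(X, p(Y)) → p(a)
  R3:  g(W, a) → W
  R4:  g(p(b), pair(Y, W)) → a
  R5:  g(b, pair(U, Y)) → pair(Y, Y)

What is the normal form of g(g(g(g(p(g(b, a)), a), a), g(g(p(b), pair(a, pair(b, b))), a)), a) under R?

p(b)

1. g(g(g(g(p(g(b, a)), a), a), g(g(p(b), pair(a, pair(b, b))), a)), a)  →  g(g(g(p(g(b, a)), a), a), g(g(p(b), pair(a, pair(b, b))), a))   [R3 at ε]
2. g(g(g(p(g(b, a)), a), a), g(g(p(b), pair(a, pair(b, b))), a))  →  g(g(p(g(b, a)), a), g(g(p(b), pair(a, pair(b, b))), a))   [R3 at 1]
3. g(g(p(g(b, a)), a), g(g(p(b), pair(a, pair(b, b))), a))  →  g(p(g(b, a)), g(g(p(b), pair(a, pair(b, b))), a))   [R3 at 1]
4. g(p(g(b, a)), g(g(p(b), pair(a, pair(b, b))), a))  →  g(p(b), g(g(p(b), pair(a, pair(b, b))), a))   [R3 at 1.1]
5. g(p(b), g(g(p(b), pair(a, pair(b, b))), a))  →  g(p(b), g(p(b), pair(a, pair(b, b))))   [R3 at 2]
6. g(p(b), g(p(b), pair(a, pair(b, b))))  →  g(p(b), a)   [R4 at 2]
7. g(p(b), a)  →  p(b)   [R3 at ε]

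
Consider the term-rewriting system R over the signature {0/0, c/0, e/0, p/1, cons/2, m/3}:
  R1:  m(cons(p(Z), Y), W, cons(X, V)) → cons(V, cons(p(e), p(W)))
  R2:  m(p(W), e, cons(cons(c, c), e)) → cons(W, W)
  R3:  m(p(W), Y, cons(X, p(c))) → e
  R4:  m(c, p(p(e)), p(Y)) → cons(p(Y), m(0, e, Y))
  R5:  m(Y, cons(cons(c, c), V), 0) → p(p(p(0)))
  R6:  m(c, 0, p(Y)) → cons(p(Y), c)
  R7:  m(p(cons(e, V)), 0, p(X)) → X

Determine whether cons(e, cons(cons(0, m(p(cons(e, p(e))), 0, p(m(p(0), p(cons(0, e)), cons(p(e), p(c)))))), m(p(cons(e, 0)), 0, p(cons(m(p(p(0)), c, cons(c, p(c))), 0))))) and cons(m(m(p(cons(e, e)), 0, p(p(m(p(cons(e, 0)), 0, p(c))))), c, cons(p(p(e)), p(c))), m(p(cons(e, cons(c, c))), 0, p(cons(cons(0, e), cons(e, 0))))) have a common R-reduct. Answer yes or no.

Reduce t₁ = cons(e, cons(cons(0, m(p(cons(e, p(e))), 0, p(m(p(0), p(cons(0, e)), cons(p(e), p(c)))))), m(p(cons(e, 0)), 0, p(cons(m(p(p(0)), c, cons(c, p(c))), 0))))):
1. cons(e, cons(cons(0, m(p(cons(e, p(e))), 0, p(m(p(0), p(cons(0, e)), cons(p(e), p(c)))))), m(p(cons(e, 0)), 0, p(cons(m(p(p(0)), c, cons(c, p(c))), 0)))))  →  cons(e, cons(cons(0, m(p(0), p(cons(0, e)), cons(p(e), p(c)))), m(p(cons(e, 0)), 0, p(cons(m(p(p(0)), c, cons(c, p(c))), 0)))))   [R7 at 2.1.2]
2. cons(e, cons(cons(0, m(p(0), p(cons(0, e)), cons(p(e), p(c)))), m(p(cons(e, 0)), 0, p(cons(m(p(p(0)), c, cons(c, p(c))), 0)))))  →  cons(e, cons(cons(0, e), m(p(cons(e, 0)), 0, p(cons(m(p(p(0)), c, cons(c, p(c))), 0)))))   [R3 at 2.1.2]
3. cons(e, cons(cons(0, e), m(p(cons(e, 0)), 0, p(cons(m(p(p(0)), c, cons(c, p(c))), 0)))))  →  cons(e, cons(cons(0, e), cons(m(p(p(0)), c, cons(c, p(c))), 0)))   [R7 at 2.2]
4. cons(e, cons(cons(0, e), cons(m(p(p(0)), c, cons(c, p(c))), 0)))  →  cons(e, cons(cons(0, e), cons(e, 0)))   [R3 at 2.2.1]

Reduce t₂ = cons(m(m(p(cons(e, e)), 0, p(p(m(p(cons(e, 0)), 0, p(c))))), c, cons(p(p(e)), p(c))), m(p(cons(e, cons(c, c))), 0, p(cons(cons(0, e), cons(e, 0))))):
1. cons(m(m(p(cons(e, e)), 0, p(p(m(p(cons(e, 0)), 0, p(c))))), c, cons(p(p(e)), p(c))), m(p(cons(e, cons(c, c))), 0, p(cons(cons(0, e), cons(e, 0)))))  →  cons(m(p(m(p(cons(e, 0)), 0, p(c))), c, cons(p(p(e)), p(c))), m(p(cons(e, cons(c, c))), 0, p(cons(cons(0, e), cons(e, 0)))))   [R7 at 1.1]
2. cons(m(p(m(p(cons(e, 0)), 0, p(c))), c, cons(p(p(e)), p(c))), m(p(cons(e, cons(c, c))), 0, p(cons(cons(0, e), cons(e, 0)))))  →  cons(e, m(p(cons(e, cons(c, c))), 0, p(cons(cons(0, e), cons(e, 0)))))   [R3 at 1]
3. cons(e, m(p(cons(e, cons(c, c))), 0, p(cons(cons(0, e), cons(e, 0)))))  →  cons(e, cons(cons(0, e), cons(e, 0)))   [R7 at 2]

yes — NF(t₁) = cons(e, cons(cons(0, e), cons(e, 0))), NF(t₂) = cons(e, cons(cons(0, e), cons(e, 0)))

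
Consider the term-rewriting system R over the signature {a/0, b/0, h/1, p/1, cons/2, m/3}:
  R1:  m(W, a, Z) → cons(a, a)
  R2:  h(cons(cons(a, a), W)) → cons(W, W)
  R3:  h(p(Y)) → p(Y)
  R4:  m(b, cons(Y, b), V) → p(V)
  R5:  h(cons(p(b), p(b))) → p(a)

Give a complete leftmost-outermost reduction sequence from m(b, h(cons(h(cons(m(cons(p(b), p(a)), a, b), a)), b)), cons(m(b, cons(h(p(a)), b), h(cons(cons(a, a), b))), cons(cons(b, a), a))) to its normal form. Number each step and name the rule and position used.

1. m(b, h(cons(h(cons(m(cons(p(b), p(a)), a, b), a)), b)), cons(m(b, cons(h(p(a)), b), h(cons(cons(a, a), b))), cons(cons(b, a), a)))  →  m(b, h(cons(h(cons(cons(a, a), a)), b)), cons(m(b, cons(h(p(a)), b), h(cons(cons(a, a), b))), cons(cons(b, a), a)))   [R1 at 2.1.1.1.1]
2. m(b, h(cons(h(cons(cons(a, a), a)), b)), cons(m(b, cons(h(p(a)), b), h(cons(cons(a, a), b))), cons(cons(b, a), a)))  →  m(b, h(cons(cons(a, a), b)), cons(m(b, cons(h(p(a)), b), h(cons(cons(a, a), b))), cons(cons(b, a), a)))   [R2 at 2.1.1]
3. m(b, h(cons(cons(a, a), b)), cons(m(b, cons(h(p(a)), b), h(cons(cons(a, a), b))), cons(cons(b, a), a)))  →  m(b, cons(b, b), cons(m(b, cons(h(p(a)), b), h(cons(cons(a, a), b))), cons(cons(b, a), a)))   [R2 at 2]
4. m(b, cons(b, b), cons(m(b, cons(h(p(a)), b), h(cons(cons(a, a), b))), cons(cons(b, a), a)))  →  p(cons(m(b, cons(h(p(a)), b), h(cons(cons(a, a), b))), cons(cons(b, a), a)))   [R4 at ε]
5. p(cons(m(b, cons(h(p(a)), b), h(cons(cons(a, a), b))), cons(cons(b, a), a)))  →  p(cons(p(h(cons(cons(a, a), b))), cons(cons(b, a), a)))   [R4 at 1.1]
6. p(cons(p(h(cons(cons(a, a), b))), cons(cons(b, a), a)))  →  p(cons(p(cons(b, b)), cons(cons(b, a), a)))   [R2 at 1.1.1]

p(cons(p(cons(b, b)), cons(cons(b, a), a)))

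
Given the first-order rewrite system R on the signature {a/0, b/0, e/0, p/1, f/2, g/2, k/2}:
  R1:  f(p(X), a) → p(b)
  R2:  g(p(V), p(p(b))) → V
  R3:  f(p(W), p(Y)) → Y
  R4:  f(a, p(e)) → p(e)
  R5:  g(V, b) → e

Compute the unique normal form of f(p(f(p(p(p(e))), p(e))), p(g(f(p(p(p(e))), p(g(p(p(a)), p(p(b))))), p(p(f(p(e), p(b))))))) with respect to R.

a

1. f(p(f(p(p(p(e))), p(e))), p(g(f(p(p(p(e))), p(g(p(p(a)), p(p(b))))), p(p(f(p(e), p(b)))))))  →  g(f(p(p(p(e))), p(g(p(p(a)), p(p(b))))), p(p(f(p(e), p(b)))))   [R3 at ε]
2. g(f(p(p(p(e))), p(g(p(p(a)), p(p(b))))), p(p(f(p(e), p(b)))))  →  g(g(p(p(a)), p(p(b))), p(p(f(p(e), p(b)))))   [R3 at 1]
3. g(g(p(p(a)), p(p(b))), p(p(f(p(e), p(b)))))  →  g(p(a), p(p(f(p(e), p(b)))))   [R2 at 1]
4. g(p(a), p(p(f(p(e), p(b)))))  →  g(p(a), p(p(b)))   [R3 at 2.1.1]
5. g(p(a), p(p(b)))  →  a   [R2 at ε]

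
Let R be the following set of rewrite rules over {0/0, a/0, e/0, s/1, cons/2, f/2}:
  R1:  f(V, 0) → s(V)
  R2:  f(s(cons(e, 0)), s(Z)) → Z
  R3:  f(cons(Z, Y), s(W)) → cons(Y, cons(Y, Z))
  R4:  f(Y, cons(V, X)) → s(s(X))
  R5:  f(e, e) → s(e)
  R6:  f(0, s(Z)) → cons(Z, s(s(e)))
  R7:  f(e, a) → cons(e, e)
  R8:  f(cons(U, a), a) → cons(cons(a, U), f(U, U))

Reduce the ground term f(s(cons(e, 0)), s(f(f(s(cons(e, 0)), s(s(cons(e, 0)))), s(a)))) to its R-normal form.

a

1. f(s(cons(e, 0)), s(f(f(s(cons(e, 0)), s(s(cons(e, 0)))), s(a))))  →  f(f(s(cons(e, 0)), s(s(cons(e, 0)))), s(a))   [R2 at ε]
2. f(f(s(cons(e, 0)), s(s(cons(e, 0)))), s(a))  →  f(s(cons(e, 0)), s(a))   [R2 at 1]
3. f(s(cons(e, 0)), s(a))  →  a   [R2 at ε]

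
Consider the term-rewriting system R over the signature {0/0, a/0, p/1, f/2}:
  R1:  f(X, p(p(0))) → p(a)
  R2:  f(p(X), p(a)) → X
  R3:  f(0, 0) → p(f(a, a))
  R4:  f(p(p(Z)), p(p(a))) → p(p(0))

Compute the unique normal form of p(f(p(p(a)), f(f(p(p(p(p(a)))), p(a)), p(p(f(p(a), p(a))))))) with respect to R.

1. p(f(p(p(a)), f(f(p(p(p(p(a)))), p(a)), p(p(f(p(a), p(a)))))))  →  p(f(p(p(a)), f(p(p(p(a))), p(p(f(p(a), p(a)))))))   [R2 at 1.2.1]
2. p(f(p(p(a)), f(p(p(p(a))), p(p(f(p(a), p(a)))))))  →  p(f(p(p(a)), f(p(p(p(a))), p(p(a)))))   [R2 at 1.2.2.1.1]
3. p(f(p(p(a)), f(p(p(p(a))), p(p(a)))))  →  p(f(p(p(a)), p(p(0))))   [R4 at 1.2]
4. p(f(p(p(a)), p(p(0))))  →  p(p(a))   [R1 at 1]

p(p(a))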